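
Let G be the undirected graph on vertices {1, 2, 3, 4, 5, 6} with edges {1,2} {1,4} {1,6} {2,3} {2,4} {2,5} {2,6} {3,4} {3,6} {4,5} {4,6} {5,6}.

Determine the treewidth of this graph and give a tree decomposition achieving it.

Treewidth 3.
One such decomposition:
Bags: B1 = {2, 4, 5, 6}  B2 = {2, 3, 4, 6}  B3 = {1, 2, 4, 6}
Tree: B1–B2, B2–B3

Each bag holds 4 vertices, so the decomposition has width 3, which upper-bounds the treewidth. On the other hand G contains the 4-clique {1, 2, 4, 6}. A clique must lie in a single bag of any decomposition, so no decomposition can have width below 3. Therefore the treewidth is 3.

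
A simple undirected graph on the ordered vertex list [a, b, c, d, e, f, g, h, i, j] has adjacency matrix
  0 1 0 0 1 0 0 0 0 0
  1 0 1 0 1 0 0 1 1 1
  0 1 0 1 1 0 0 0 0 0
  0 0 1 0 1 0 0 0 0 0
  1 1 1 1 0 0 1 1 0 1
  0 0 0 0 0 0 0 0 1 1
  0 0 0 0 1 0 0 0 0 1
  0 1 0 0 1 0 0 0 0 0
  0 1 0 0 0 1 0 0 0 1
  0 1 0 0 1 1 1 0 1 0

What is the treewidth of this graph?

A width-2 tree decomposition is:
Bags: B1 = {b, e, j}  B2 = {b, i, j}  B3 = {f, i, j}  B4 = {b, c, e}  B5 = {e, g, j}  B6 = {b, e, h}  B7 = {a, b, e}  B8 = {c, d, e}
Tree: B1–B2, B2–B3, B1–B4, B1–B5, B4–B6, B4–B7, B4–B8
Every bag has size at most 3, so the width is 3 − 1 = 2 and tw(G) ≤ 2. Conversely, {c, d, e} is a clique of size 3, and the vertices of any clique must share a bag in every tree decomposition; so some bag has ≥ 3 vertices and tw(G) ≥ 2. The upper and lower bounds meet at 2, so that is the treewidth.

2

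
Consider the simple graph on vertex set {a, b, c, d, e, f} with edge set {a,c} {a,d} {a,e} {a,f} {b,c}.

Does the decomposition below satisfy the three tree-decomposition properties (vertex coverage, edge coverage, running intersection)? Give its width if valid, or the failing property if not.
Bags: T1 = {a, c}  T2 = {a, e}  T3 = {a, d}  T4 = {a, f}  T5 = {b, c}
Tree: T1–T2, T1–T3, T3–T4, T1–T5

Yes; width 1.

Every vertex of G appears in some bag (union = {a, b, c, d, e, f}); every edge is covered by a bag; and for each vertex v the set of bags containing v is connected in the bag tree. The decomposition is therefore valid. The largest bag has 2 vertices, so the width is 1.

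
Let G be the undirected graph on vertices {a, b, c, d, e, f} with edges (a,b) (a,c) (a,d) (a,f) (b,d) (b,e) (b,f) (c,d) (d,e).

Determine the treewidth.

2

A width-2 tree decomposition is:
Bags: B1 = {a, c, d}  B2 = {a, b, d}  B3 = {a, b, f}  B4 = {b, d, e}
Tree: B1–B2, B2–B3, B2–B4
The largest bag has 3 vertices, giving width 2; this decomposition certifies tw(G) ≤ 2. For the lower bound, the 3 vertices {b, d, e} are pairwise adjacent, and any tree decomposition puts a clique entirely inside one bag — forcing width ≥ 2. Hence tw(G) = 2 exactly.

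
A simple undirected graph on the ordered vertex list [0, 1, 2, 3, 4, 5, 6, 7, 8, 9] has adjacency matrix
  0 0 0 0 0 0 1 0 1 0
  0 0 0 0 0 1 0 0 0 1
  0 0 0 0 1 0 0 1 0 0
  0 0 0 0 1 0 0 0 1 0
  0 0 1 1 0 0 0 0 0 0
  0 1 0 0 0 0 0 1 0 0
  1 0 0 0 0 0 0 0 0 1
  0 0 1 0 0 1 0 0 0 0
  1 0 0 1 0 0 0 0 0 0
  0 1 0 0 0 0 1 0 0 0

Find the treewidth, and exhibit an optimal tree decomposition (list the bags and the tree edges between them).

Each bag holds 3 vertices, so the decomposition has width 2, which upper-bounds the treewidth. The edges 2–4–3–8–0–6–9–1–5–7–2 form a cycle, so G is not a tree and its treewidth is at least 2. Hence tw(G) = 2 exactly.

Treewidth 2.
One such decomposition:
Bags: B1 = {2, 3, 4}  B2 = {2, 3, 8}  B3 = {0, 2, 8}  B4 = {0, 2, 6}  B5 = {2, 6, 9}  B6 = {1, 2, 9}  B7 = {1, 2, 5}  B8 = {2, 5, 7}
Tree: B1–B2, B2–B3, B3–B4, B4–B5, B5–B6, B6–B7, B7–B8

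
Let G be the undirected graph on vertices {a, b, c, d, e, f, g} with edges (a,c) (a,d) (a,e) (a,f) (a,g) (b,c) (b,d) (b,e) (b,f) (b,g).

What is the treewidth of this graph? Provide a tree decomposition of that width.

Every bag has size at most 3, so the width is 3 − 1 = 2 and tw(G) ≤ 2. The edges a–g–b–f–a form a cycle, so G is not a tree and its treewidth is at least 2. The upper and lower bounds meet at 2, so that is the treewidth.

Treewidth 2.
Bags: B1 = {a, b, g}  B2 = {a, b, f}  B3 = {a, b, e}  B4 = {a, b, c}  B5 = {a, b, d}
Tree: B1–B2, B2–B3, B3–B4, B4–B5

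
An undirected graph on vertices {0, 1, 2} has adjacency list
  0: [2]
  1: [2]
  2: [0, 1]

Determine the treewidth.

A width-1 tree decomposition is:
Bags: B1 = {1, 2}  B2 = {0, 2}
Tree: B1–B2
The largest bag has 2 vertices, giving width 1; this decomposition certifies tw(G) ≤ 1. G has an edge, so its treewidth is at least 1. The upper and lower bounds meet at 1, so that is the treewidth.

1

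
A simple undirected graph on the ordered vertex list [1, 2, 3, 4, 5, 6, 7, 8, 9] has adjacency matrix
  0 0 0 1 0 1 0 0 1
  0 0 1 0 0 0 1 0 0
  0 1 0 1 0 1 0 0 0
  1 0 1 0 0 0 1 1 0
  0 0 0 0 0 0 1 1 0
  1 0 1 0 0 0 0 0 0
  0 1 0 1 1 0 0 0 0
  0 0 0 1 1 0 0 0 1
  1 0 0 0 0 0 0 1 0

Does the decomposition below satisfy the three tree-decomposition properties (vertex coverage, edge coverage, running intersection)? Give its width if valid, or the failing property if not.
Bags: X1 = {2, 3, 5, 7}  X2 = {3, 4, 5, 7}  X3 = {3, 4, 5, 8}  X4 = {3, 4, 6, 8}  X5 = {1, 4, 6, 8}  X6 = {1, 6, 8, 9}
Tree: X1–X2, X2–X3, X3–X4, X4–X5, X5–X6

Vertex coverage: the bags together contain {1, 2, 3, 4, 5, 6, 7, 8, 9}, the full vertex set. Edge coverage: each edge of G has both endpoints in at least one bag. Running intersection: for every vertex, the bags containing it form a connected subtree. All three properties hold, so this is a valid tree decomposition of width max|bag| − 1 = 3, and hence tw(G) ≤ 3.

Yes; width 3.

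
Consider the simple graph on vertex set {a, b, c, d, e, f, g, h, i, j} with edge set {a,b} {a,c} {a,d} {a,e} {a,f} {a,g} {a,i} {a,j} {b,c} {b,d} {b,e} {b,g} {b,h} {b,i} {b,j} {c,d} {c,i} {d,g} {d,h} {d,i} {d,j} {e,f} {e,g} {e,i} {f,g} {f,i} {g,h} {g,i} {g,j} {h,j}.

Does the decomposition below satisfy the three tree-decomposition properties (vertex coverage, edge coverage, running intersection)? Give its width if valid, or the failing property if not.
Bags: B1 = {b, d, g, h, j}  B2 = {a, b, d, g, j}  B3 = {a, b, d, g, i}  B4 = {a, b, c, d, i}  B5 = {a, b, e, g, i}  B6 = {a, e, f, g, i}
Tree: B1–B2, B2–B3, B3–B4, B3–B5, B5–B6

Every vertex of G appears in some bag (union = {a, b, c, d, e, f, g, h, i, j}); every edge is covered by a bag; and for each vertex v the set of bags containing v is connected in the bag tree. The decomposition is therefore valid. The largest bag has 5 vertices, so the width is 4.

Yes; width 4.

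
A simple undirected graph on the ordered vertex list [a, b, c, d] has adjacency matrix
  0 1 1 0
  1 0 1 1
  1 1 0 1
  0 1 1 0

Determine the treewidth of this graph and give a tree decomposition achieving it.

Treewidth 2.
One optimal decomposition is:
Bags: B1 = {b, c, d}  B2 = {a, b, c}
Tree: B1–B2

Every bag has size at most 3, so the width is 3 − 1 = 2 and tw(G) ≤ 2. On the other hand G contains the 3-clique {b, c, d}. A clique must lie in a single bag of any decomposition, so no decomposition can have width below 2. Combining the bounds, tw(G) = 2.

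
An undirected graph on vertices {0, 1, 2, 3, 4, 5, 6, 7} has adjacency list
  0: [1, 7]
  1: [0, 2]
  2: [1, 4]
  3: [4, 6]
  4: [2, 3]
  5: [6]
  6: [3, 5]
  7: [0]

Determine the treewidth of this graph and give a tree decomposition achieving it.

The largest bag has 2 vertices, giving width 1; this decomposition certifies tw(G) ≤ 1. Any graph with an edge has treewidth ≥ 1, and G has the edge 7–0. Therefore the treewidth is 1.

Treewidth 1.
Bags: B1 = {0, 7}  B2 = {0, 1}  B3 = {1, 2}  B4 = {2, 4}  B5 = {3, 4}  B6 = {3, 6}  B7 = {5, 6}
Tree: B1–B2, B2–B3, B3–B4, B4–B5, B5–B6, B6–B7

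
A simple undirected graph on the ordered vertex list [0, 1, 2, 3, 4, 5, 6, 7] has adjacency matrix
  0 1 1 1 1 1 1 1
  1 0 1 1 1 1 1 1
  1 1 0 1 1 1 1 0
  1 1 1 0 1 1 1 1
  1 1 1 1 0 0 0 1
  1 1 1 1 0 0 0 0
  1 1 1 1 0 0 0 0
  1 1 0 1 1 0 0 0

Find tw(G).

A width-4 tree decomposition is:
Bags: B1 = {0, 1, 2, 3, 4}  B2 = {0, 1, 2, 3, 6}  B3 = {0, 1, 2, 3, 5}  B4 = {0, 1, 3, 4, 7}
Tree: B1–B2, B1–B3, B1–B4
Every bag has size at most 5, so the width is 5 − 1 = 4 and tw(G) ≤ 4. For the lower bound, the 5 vertices {0, 1, 2, 3, 4} are pairwise adjacent, and any tree decomposition puts a clique entirely inside one bag — forcing width ≥ 4. The upper and lower bounds meet at 4, so that is the treewidth.

4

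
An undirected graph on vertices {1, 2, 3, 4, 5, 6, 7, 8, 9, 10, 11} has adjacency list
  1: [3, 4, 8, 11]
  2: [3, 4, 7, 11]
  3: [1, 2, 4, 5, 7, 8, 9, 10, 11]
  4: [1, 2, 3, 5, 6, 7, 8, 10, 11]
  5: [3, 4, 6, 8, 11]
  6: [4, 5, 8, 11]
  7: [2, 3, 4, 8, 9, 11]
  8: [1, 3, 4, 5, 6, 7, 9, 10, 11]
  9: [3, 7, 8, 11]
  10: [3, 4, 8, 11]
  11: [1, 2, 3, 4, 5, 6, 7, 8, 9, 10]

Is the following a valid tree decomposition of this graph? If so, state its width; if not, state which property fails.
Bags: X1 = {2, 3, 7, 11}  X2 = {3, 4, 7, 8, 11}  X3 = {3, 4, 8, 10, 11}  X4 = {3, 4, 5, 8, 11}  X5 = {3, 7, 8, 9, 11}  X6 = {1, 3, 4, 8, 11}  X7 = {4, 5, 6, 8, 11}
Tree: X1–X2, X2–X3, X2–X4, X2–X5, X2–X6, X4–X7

No — edge (4,2) lies in no bag.

A tree decomposition must satisfy three properties: every vertex lies in some bag; for every edge, both endpoints lie together in some bag; and for every vertex, the bags containing it form a connected subtree. Here edge (4,2) lies in no bag, so the decomposition is invalid.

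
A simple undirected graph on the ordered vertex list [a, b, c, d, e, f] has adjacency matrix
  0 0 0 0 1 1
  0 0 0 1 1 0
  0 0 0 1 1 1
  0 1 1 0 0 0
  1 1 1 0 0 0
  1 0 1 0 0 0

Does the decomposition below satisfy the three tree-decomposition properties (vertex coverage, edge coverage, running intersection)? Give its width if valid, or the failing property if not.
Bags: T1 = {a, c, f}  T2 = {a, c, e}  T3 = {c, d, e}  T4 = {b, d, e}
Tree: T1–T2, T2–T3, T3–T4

Yes; width 2.

Checking the three conditions: (i) the bags cover all of {a, b, c, d, e, f}; (ii) for each edge, some bag contains both endpoints; (iii) the bags containing any fixed vertex form a subtree. All hold, so the decomposition is valid with width 3 − 1 = 2.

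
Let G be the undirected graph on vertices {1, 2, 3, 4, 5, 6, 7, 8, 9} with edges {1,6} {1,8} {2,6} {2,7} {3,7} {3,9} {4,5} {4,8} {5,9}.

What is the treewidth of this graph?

2

A width-2 tree decomposition is:
Bags: B1 = {1, 4, 8}  B2 = {1, 4, 6}  B3 = {2, 4, 6}  B4 = {2, 4, 7}  B5 = {3, 4, 7}  B6 = {3, 4, 9}  B7 = {4, 5, 9}
Tree: B1–B2, B2–B3, B3–B4, B4–B5, B5–B6, B6–B7
The largest bag has 3 vertices, giving width 2; this decomposition certifies tw(G) ≤ 2. For the lower bound, G contains the cycle 4–8–1–6–2–7–3–9–5–4, so G is not a forest; only forests have treewidth ≤ 1, hence tw(G) ≥ 2. Hence tw(G) = 2 exactly.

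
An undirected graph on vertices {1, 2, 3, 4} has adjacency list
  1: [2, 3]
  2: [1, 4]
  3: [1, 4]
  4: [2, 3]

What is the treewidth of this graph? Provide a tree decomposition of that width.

Every bag has size at most 3, so the width is 3 − 1 = 2 and tw(G) ≤ 2. For the lower bound, G contains the cycle 2–4–3–1–2, so G is not a forest; only forests have treewidth ≤ 1, hence tw(G) ≥ 2. Combining the bounds, tw(G) = 2.

Treewidth 2.
Bags: B1 = {2, 3, 4}  B2 = {1, 2, 3}
Tree: B1–B2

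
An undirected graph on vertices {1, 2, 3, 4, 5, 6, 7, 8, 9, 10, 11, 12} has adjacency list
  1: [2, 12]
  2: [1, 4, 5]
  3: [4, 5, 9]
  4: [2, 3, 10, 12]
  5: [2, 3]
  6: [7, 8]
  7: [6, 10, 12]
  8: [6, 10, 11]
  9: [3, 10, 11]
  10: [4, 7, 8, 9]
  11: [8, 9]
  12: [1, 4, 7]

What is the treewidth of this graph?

A width-3 tree decomposition is:
Bags: B1 = {6, 7, 8, 11}  B2 = {7, 8, 10, 11}  B3 = {7, 9, 10, 11}  B4 = {7, 9, 10, 12}  B5 = {4, 9, 10, 12}  B6 = {3, 4, 9, 12}  B7 = {1, 3, 4, 12}  B8 = {1, 2, 3, 4}  B9 = {1, 2, 3, 5}
Tree: B1–B2, B2–B3, B3–B4, B4–B5, B5–B6, B6–B7, B7–B8, B8–B9
The largest bag has 4 vertices, giving width 3; this decomposition certifies tw(G) ≤ 3. For the lower bound: the 4 vertex sets {6,8,11}, {7}, {10}, {3,4,9,12} are disjoint, each induces a connected subgraph, and every pair is joined by at least one edge of G. Contracting each set to a single vertex therefore yields K_{4} as a minor, and since treewidth is minor-monotone, tw(G) ≥ tw(K_{4}) = 3. The upper and lower bounds meet at 3, so that is the treewidth.

3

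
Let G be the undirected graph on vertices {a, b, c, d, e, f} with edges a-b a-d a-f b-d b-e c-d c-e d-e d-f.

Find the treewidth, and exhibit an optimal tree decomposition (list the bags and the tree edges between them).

The largest bag has 3 vertices, giving width 2; this decomposition certifies tw(G) ≤ 2. For the lower bound, the 3 vertices {c, d, e} are pairwise adjacent, and any tree decomposition puts a clique entirely inside one bag — forcing width ≥ 2. The upper and lower bounds meet at 2, so that is the treewidth.

Treewidth 2.
One such decomposition:
Bags: B1 = {a, b, d}  B2 = {b, d, e}  B3 = {a, d, f}  B4 = {c, d, e}
Tree: B1–B2, B1–B3, B2–B4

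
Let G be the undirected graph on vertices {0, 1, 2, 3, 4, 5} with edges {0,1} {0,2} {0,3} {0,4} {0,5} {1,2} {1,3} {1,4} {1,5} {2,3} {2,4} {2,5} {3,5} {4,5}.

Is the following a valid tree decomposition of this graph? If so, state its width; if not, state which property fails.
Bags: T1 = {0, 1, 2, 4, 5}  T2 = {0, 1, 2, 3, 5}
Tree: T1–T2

Yes; width 4.

Every vertex of G appears in some bag (union = {0, 1, 2, 3, 4, 5}); every edge is covered by a bag; and for each vertex v the set of bags containing v is connected in the bag tree. The decomposition is therefore valid. The largest bag has 5 vertices, so the width is 4.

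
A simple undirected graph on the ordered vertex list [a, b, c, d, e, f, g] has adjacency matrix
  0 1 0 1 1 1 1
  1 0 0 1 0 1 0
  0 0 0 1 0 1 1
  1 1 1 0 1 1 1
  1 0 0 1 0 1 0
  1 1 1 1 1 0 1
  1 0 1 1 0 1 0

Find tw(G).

A width-3 tree decomposition is:
Bags: B1 = {a, b, d, f}  B2 = {a, d, e, f}  B3 = {a, d, f, g}  B4 = {c, d, f, g}
Tree: B1–B2, B1–B3, B3–B4
The largest bag has 4 vertices, giving width 3; this decomposition certifies tw(G) ≤ 3. On the other hand G contains the 4-clique {c, d, f, g}. A clique must lie in a single bag of any decomposition, so no decomposition can have width below 3. Therefore the treewidth is 3.

3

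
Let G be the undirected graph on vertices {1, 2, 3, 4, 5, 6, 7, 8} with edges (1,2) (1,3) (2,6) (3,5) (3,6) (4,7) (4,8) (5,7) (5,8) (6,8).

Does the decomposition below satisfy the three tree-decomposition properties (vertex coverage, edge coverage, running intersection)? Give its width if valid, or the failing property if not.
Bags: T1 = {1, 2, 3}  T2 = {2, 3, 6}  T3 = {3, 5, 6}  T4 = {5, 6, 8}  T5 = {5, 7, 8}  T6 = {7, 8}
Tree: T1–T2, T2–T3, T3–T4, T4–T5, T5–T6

A tree decomposition must satisfy three properties: every vertex lies in some bag; for every edge, both endpoints lie together in some bag; and for every vertex, the bags containing it form a connected subtree. Here vertex 4 appears in no bag, so the decomposition is invalid.

No — vertex 4 appears in no bag.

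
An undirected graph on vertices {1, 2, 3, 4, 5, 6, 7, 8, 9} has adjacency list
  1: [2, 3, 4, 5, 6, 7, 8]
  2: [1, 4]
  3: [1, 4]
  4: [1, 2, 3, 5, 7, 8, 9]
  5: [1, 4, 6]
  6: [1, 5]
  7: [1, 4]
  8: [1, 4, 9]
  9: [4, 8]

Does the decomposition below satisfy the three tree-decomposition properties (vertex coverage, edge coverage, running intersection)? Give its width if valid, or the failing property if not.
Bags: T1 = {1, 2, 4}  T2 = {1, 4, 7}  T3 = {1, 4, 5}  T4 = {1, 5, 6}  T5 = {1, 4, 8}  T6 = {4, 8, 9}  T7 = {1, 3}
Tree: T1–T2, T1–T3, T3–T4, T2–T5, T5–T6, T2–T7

No — edge (4,3) lies in no bag.

A tree decomposition must satisfy three properties: every vertex lies in some bag; for every edge, both endpoints lie together in some bag; and for every vertex, the bags containing it form a connected subtree. Here edge (4,3) lies in no bag, so the decomposition is invalid.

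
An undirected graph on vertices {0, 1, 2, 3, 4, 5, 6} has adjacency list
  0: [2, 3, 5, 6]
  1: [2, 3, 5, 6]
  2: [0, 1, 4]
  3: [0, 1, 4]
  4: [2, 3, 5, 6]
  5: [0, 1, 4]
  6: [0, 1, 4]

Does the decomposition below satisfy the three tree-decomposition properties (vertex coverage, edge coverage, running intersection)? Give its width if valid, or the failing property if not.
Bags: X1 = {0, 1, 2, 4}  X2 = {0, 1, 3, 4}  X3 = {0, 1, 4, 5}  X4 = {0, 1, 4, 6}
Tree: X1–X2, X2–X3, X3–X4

Every vertex of G appears in some bag (union = {0, 1, 2, 3, 4, 5, 6}); every edge is covered by a bag; and for each vertex v the set of bags containing v is connected in the bag tree. The decomposition is therefore valid. The largest bag has 4 vertices, so the width is 3.

Yes; width 3.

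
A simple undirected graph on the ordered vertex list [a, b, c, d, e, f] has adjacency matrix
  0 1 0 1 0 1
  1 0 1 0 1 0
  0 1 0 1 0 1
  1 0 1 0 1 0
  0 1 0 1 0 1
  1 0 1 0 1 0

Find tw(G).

A width-3 tree decomposition is:
Bags: B1 = {a, c, e, f}  B2 = {a, c, d, e}  B3 = {a, b, c, e}
Tree: B1–B2, B2–B3
The largest bag has 4 vertices, giving width 3; this decomposition certifies tw(G) ≤ 3. For the lower bound: the 4 vertex sets {e,f}, {c,d}, {a}, {b} are disjoint, each induces a connected subgraph, and every pair is joined by at least one edge of G. Contracting each set to a single vertex therefore yields K_{4} as a minor, and since treewidth is minor-monotone, tw(G) ≥ tw(K_{4}) = 3. Hence tw(G) = 3 exactly.

3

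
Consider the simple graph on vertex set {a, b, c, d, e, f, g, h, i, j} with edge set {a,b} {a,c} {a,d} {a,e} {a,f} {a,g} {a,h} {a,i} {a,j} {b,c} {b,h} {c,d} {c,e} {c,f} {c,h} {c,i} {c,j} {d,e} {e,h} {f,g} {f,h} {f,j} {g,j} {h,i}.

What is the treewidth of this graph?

3

A width-3 tree decomposition is:
Bags: B1 = {a, b, c, h}  B2 = {a, c, e, h}  B3 = {a, c, f, h}  B4 = {a, c, h, i}  B5 = {a, c, d, e}  B6 = {a, c, f, j}  B7 = {a, f, g, j}
Tree: B1–B2, B1–B3, B1–B4, B2–B5, B3–B6, B6–B7
Every bag has size at most 4, so the width is 4 − 1 = 3 and tw(G) ≤ 3. For the lower bound, the 4 vertices {a, f, g, j} are pairwise adjacent, and any tree decomposition puts a clique entirely inside one bag — forcing width ≥ 3. The upper and lower bounds meet at 3, so that is the treewidth.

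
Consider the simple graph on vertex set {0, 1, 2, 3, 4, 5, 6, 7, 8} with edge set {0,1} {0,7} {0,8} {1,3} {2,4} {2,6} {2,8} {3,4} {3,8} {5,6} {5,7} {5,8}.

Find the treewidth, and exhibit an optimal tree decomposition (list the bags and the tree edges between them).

Treewidth 3.
One optimal decomposition is:
Bags: B1 = {0, 5, 6, 7}  B2 = {0, 5, 6, 8}  B3 = {0, 2, 6, 8}  B4 = {0, 1, 2, 8}  B5 = {1, 2, 3, 8}  B6 = {1, 2, 3, 4}
Tree: B1–B2, B2–B3, B3–B4, B4–B5, B5–B6

Each bag holds 4 vertices, so the decomposition has width 3, which upper-bounds the treewidth. For the lower bound: the 4 vertex sets {5,6,7}, {0}, {8}, {1,2,3,4} are disjoint, each induces a connected subgraph, and every pair is joined by at least one edge of G. Contracting each set to a single vertex therefore yields K_{4} as a minor, and since treewidth is minor-monotone, tw(G) ≥ tw(K_{4}) = 3. Combining the bounds, tw(G) = 3.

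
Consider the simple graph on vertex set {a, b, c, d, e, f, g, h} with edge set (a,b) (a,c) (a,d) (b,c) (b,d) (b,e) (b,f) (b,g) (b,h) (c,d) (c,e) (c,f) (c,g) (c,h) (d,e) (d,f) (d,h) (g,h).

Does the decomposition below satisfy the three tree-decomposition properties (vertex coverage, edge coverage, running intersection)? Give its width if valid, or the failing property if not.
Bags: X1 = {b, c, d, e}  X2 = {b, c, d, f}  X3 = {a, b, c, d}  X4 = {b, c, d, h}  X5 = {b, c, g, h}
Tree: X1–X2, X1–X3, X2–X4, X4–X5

Yes; width 3.

Checking the three conditions: (i) the bags cover all of {a, b, c, d, e, f, g, h}; (ii) for each edge, some bag contains both endpoints; (iii) the bags containing any fixed vertex form a subtree. All hold, so the decomposition is valid with width 4 − 1 = 3.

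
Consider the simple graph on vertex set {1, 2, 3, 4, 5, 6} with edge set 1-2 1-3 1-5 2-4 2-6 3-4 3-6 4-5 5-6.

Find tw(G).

3

A width-3 tree decomposition is:
Bags: B1 = {1, 2, 4, 6}  B2 = {1, 3, 4, 6}  B3 = {1, 4, 5, 6}
Tree: B1–B2, B2–B3
Each bag holds 4 vertices, so the decomposition has width 3, which upper-bounds the treewidth. For the lower bound: the 4 vertex sets {2,6}, {3,4}, {1}, {5} are disjoint, each induces a connected subgraph, and every pair is joined by at least one edge of G. Contracting each set to a single vertex therefore yields K_{4} as a minor, and since treewidth is minor-monotone, tw(G) ≥ tw(K_{4}) = 3. The upper and lower bounds meet at 3, so that is the treewidth.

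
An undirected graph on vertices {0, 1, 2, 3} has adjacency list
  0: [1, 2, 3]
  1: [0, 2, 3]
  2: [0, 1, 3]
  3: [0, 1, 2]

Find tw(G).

A width-3 tree decomposition is:
Bags: B1 = {0, 1, 2, 3}
Tree: (single bag)
A single bag containing all 4 vertices is trivially a valid decomposition of width 3. Conversely, {0, 1, 2, 3} is a clique of size 4, and the vertices of any clique must share a bag in every tree decomposition; so some bag has ≥ 4 vertices and tw(G) ≥ 3. Combining the bounds, tw(G) = 3.

3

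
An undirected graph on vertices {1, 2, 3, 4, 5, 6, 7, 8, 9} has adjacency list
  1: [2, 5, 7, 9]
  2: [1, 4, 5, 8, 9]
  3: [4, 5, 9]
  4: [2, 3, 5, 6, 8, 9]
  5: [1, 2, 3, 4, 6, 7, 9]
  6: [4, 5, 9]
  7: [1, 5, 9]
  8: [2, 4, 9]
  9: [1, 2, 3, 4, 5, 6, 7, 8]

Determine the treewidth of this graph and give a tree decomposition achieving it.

Treewidth 3.
One optimal decomposition is:
Bags: B1 = {2, 4, 5, 9}  B2 = {3, 4, 5, 9}  B3 = {1, 2, 5, 9}  B4 = {4, 5, 6, 9}  B5 = {1, 5, 7, 9}  B6 = {2, 4, 8, 9}
Tree: B1–B2, B1–B3, B1–B4, B3–B5, B1–B6

Every bag has size at most 4, so the width is 4 − 1 = 3 and tw(G) ≤ 3. Conversely, {2, 4, 8, 9} is a clique of size 4, and the vertices of any clique must share a bag in every tree decomposition; so some bag has ≥ 4 vertices and tw(G) ≥ 3. Hence tw(G) = 3 exactly.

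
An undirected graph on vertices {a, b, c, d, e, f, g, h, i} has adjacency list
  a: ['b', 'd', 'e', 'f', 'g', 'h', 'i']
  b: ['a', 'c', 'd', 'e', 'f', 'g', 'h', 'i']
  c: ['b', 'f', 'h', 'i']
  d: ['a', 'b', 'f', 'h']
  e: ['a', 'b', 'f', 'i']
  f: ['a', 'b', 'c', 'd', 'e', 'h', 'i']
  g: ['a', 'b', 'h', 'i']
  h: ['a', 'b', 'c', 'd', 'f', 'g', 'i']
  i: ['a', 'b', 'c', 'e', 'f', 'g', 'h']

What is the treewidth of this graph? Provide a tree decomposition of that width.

Each bag holds 5 vertices, so the decomposition has width 4, which upper-bounds the treewidth. On the other hand G contains the 5-clique {a, b, g, h, i}. A clique must lie in a single bag of any decomposition, so no decomposition can have width below 4. The upper and lower bounds meet at 4, so that is the treewidth.

Treewidth 4.
Bags: B1 = {b, c, f, h, i}  B2 = {a, b, f, h, i}  B3 = {a, b, d, f, h}  B4 = {a, b, g, h, i}  B5 = {a, b, e, f, i}
Tree: B1–B2, B2–B3, B2–B4, B2–B5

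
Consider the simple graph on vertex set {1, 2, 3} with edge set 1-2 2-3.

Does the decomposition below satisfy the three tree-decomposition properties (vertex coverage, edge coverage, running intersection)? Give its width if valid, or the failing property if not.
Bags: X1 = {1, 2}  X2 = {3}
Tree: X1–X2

No — edge (2,3) lies in no bag.

A tree decomposition must satisfy three properties: every vertex lies in some bag; for every edge, both endpoints lie together in some bag; and for every vertex, the bags containing it form a connected subtree. Here edge (2,3) lies in no bag, so the decomposition is invalid.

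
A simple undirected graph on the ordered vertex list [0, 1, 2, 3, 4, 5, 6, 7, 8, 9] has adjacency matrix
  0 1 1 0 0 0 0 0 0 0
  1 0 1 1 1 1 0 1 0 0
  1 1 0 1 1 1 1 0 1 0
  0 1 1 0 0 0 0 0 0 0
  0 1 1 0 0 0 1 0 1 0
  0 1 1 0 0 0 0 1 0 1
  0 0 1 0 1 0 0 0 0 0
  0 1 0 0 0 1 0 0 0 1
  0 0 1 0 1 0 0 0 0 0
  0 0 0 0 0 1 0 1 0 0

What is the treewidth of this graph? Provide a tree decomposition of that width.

Each bag holds 3 vertices, so the decomposition has width 2, which upper-bounds the treewidth. For the lower bound, the 3 vertices {5, 7, 9} are pairwise adjacent, and any tree decomposition puts a clique entirely inside one bag — forcing width ≥ 2. The upper and lower bounds meet at 2, so that is the treewidth.

Treewidth 2.
Bags: B1 = {2, 4, 8}  B2 = {1, 2, 4}  B3 = {1, 2, 5}  B4 = {1, 5, 7}  B5 = {1, 2, 3}  B6 = {2, 4, 6}  B7 = {5, 7, 9}  B8 = {0, 1, 2}
Tree: B1–B2, B2–B3, B3–B4, B2–B5, B2–B6, B4–B7, B2–B8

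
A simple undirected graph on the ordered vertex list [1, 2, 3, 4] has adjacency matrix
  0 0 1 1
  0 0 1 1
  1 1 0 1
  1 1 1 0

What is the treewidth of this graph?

A width-2 tree decomposition is:
Bags: B1 = {1, 3, 4}  B2 = {2, 3, 4}
Tree: B1–B2
The largest bag has 3 vertices, giving width 2; this decomposition certifies tw(G) ≤ 2. Conversely, {1, 3, 4} is a clique of size 3, and the vertices of any clique must share a bag in every tree decomposition; so some bag has ≥ 3 vertices and tw(G) ≥ 2. Therefore the treewidth is 2.

2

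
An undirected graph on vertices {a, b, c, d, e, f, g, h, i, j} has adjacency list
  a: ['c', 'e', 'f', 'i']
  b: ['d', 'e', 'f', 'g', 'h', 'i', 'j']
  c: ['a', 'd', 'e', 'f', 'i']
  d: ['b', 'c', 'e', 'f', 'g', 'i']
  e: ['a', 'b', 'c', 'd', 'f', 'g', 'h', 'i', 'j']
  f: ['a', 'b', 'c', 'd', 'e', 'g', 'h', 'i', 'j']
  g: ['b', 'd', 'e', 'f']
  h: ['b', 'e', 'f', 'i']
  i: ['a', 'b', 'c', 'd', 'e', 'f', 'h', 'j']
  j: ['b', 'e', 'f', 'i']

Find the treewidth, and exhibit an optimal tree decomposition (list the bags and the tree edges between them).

Treewidth 4.
Bags: B1 = {c, d, e, f, i}  B2 = {b, d, e, f, i}  B3 = {b, e, f, i, j}  B4 = {b, d, e, f, g}  B5 = {b, e, f, h, i}  B6 = {a, c, e, f, i}
Tree: B1–B2, B2–B3, B2–B4, B2–B5, B1–B6

Each bag holds 5 vertices, so the decomposition has width 4, which upper-bounds the treewidth. Conversely, {b, d, e, f, g} is a clique of size 5, and the vertices of any clique must share a bag in every tree decomposition; so some bag has ≥ 5 vertices and tw(G) ≥ 4. Combining the bounds, tw(G) = 4.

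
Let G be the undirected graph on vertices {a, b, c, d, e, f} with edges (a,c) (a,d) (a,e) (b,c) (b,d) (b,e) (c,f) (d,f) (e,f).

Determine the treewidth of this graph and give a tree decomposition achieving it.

Treewidth 3.
One optimal decomposition is:
Bags: B1 = {a, b, e, f}  B2 = {a, b, c, f}  B3 = {a, b, d, f}
Tree: B1–B2, B2–B3

The largest bag has 4 vertices, giving width 3; this decomposition certifies tw(G) ≤ 3. For the lower bound: the 4 vertex sets {a,e}, {c,f}, {b}, {d} are disjoint, each induces a connected subgraph, and every pair is joined by at least one edge of G. Contracting each set to a single vertex therefore yields K_{4} as a minor, and since treewidth is minor-monotone, tw(G) ≥ tw(K_{4}) = 3. Combining the bounds, tw(G) = 3.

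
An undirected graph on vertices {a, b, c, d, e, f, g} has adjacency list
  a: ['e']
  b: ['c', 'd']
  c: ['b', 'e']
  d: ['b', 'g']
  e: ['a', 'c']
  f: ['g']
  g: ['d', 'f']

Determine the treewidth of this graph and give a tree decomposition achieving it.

The largest bag has 2 vertices, giving width 1; this decomposition certifies tw(G) ≤ 1. Any graph with an edge has treewidth ≥ 1, and G has the edge f–g. Therefore the treewidth is 1.

Treewidth 1.
One such decomposition:
Bags: B1 = {f, g}  B2 = {d, g}  B3 = {b, d}  B4 = {b, c}  B5 = {c, e}  B6 = {a, e}
Tree: B1–B2, B2–B3, B3–B4, B4–B5, B5–B6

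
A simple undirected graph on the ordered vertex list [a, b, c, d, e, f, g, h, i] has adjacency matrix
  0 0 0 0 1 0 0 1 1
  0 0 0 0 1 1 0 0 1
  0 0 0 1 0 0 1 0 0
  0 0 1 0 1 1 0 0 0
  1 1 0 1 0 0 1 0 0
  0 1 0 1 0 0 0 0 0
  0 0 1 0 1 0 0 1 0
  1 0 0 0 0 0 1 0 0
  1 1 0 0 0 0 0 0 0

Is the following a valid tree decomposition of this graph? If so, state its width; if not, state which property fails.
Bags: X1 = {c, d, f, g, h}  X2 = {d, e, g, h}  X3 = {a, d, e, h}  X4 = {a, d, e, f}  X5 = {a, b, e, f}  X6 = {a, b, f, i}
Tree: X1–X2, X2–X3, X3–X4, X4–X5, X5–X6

No — bags containing vertex f are not connected in the tree.

A tree decomposition must satisfy three properties: every vertex lies in some bag; for every edge, both endpoints lie together in some bag; and for every vertex, the bags containing it form a connected subtree. Here bags containing vertex f are not connected in the tree, so the decomposition is invalid.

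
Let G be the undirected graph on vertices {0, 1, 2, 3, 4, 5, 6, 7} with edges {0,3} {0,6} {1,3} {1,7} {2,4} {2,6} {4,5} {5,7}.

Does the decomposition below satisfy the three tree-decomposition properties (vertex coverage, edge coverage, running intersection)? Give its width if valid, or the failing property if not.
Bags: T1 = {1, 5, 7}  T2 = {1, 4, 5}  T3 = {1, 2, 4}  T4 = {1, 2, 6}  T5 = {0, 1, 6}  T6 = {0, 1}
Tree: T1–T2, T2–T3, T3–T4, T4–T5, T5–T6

A tree decomposition must satisfy three properties: every vertex lies in some bag; for every edge, both endpoints lie together in some bag; and for every vertex, the bags containing it form a connected subtree. Here vertex 3 appears in no bag, so the decomposition is invalid.

No — vertex 3 appears in no bag.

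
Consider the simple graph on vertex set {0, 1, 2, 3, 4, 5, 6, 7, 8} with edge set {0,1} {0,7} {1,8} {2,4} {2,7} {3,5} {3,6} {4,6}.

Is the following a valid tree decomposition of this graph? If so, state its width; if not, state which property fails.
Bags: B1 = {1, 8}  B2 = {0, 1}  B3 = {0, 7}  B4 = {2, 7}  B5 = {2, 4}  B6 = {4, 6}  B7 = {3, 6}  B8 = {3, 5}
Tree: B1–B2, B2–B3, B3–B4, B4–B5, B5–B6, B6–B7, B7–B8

Checking the three conditions: (i) the bags cover all of {0, 1, 2, 3, 4, 5, 6, 7, 8}; (ii) for each edge, some bag contains both endpoints; (iii) the bags containing any fixed vertex form a subtree. All hold, so the decomposition is valid with width 2 − 1 = 1.

Yes; width 1.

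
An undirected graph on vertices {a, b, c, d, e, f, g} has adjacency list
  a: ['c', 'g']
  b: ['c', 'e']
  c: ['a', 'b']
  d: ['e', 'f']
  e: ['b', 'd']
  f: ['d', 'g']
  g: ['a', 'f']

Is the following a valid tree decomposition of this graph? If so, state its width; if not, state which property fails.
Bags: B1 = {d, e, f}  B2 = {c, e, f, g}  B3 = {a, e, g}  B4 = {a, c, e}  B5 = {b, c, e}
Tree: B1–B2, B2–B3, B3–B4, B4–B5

A tree decomposition must satisfy three properties: every vertex lies in some bag; for every edge, both endpoints lie together in some bag; and for every vertex, the bags containing it form a connected subtree. Here bags containing vertex c are not connected in the tree, so the decomposition is invalid.

No — bags containing vertex c are not connected in the tree.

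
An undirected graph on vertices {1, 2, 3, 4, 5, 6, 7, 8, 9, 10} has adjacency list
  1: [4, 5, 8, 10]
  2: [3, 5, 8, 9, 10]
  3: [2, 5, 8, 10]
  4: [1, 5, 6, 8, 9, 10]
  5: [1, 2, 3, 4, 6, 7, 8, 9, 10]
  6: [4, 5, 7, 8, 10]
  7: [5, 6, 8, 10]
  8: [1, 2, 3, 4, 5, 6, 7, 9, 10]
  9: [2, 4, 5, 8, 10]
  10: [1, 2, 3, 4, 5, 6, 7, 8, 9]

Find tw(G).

A width-4 tree decomposition is:
Bags: B1 = {4, 5, 6, 8, 10}  B2 = {1, 4, 5, 8, 10}  B3 = {4, 5, 8, 9, 10}  B4 = {5, 6, 7, 8, 10}  B5 = {2, 5, 8, 9, 10}  B6 = {2, 3, 5, 8, 10}
Tree: B1–B2, B1–B3, B1–B4, B3–B5, B5–B6
Every bag has size at most 5, so the width is 5 − 1 = 4 and tw(G) ≤ 4. On the other hand G contains the 5-clique {2, 5, 8, 9, 10}. A clique must lie in a single bag of any decomposition, so no decomposition can have width below 4. The upper and lower bounds meet at 4, so that is the treewidth.

4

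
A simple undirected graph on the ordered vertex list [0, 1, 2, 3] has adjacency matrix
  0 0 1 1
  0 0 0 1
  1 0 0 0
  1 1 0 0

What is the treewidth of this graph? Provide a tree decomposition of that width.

Treewidth 1.
Bags: B1 = {0, 2}  B2 = {0, 3}  B3 = {1, 3}
Tree: B1–B2, B2–B3

The largest bag has 2 vertices, giving width 1; this decomposition certifies tw(G) ≤ 1. G has an edge, so its treewidth is at least 1. Therefore the treewidth is 1.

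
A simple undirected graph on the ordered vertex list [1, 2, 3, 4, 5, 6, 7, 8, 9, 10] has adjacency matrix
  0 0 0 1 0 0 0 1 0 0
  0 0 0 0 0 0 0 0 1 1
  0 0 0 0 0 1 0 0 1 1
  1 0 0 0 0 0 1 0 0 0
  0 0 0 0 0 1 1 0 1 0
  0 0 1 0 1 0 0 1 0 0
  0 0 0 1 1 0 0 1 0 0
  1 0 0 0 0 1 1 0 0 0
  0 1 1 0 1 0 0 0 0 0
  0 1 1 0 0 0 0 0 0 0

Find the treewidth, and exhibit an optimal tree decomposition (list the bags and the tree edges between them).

The largest bag has 3 vertices, giving width 2; this decomposition certifies tw(G) ≤ 2. The edges 2–10–3–9–2 form a cycle, so G is not a tree and its treewidth is at least 2. The upper and lower bounds meet at 2, so that is the treewidth.

Treewidth 2.
One such decomposition:
Bags: B1 = {2, 9, 10}  B2 = {3, 9, 10}  B3 = {3, 5, 9}  B4 = {3, 5, 6}  B5 = {5, 6, 7}  B6 = {6, 7, 8}  B7 = {4, 7, 8}  B8 = {1, 4, 8}
Tree: B1–B2, B2–B3, B3–B4, B4–B5, B5–B6, B6–B7, B7–B8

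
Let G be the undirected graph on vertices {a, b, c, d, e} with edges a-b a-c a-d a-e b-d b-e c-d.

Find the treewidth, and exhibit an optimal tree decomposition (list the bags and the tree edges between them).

Treewidth 2.
One optimal decomposition is:
Bags: B1 = {a, b, d}  B2 = {a, b, e}  B3 = {a, c, d}
Tree: B1–B2, B1–B3

The largest bag has 3 vertices, giving width 2; this decomposition certifies tw(G) ≤ 2. On the other hand G contains the 3-clique {a, c, d}. A clique must lie in a single bag of any decomposition, so no decomposition can have width below 2. Combining the bounds, tw(G) = 2.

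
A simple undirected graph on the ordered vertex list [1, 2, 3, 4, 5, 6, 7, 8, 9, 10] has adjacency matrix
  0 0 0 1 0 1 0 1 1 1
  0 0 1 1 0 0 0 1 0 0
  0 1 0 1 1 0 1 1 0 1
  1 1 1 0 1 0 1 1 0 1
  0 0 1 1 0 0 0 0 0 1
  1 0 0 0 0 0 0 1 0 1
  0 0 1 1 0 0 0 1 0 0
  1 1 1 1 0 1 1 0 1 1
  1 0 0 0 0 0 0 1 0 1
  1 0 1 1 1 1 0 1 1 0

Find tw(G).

A width-3 tree decomposition is:
Bags: B1 = {3, 4, 8, 10}  B2 = {1, 4, 8, 10}  B3 = {3, 4, 7, 8}  B4 = {1, 8, 9, 10}  B5 = {2, 3, 4, 8}  B6 = {3, 4, 5, 10}  B7 = {1, 6, 8, 10}
Tree: B1–B2, B1–B3, B2–B4, B3–B5, B1–B6, B4–B7
The largest bag has 4 vertices, giving width 3; this decomposition certifies tw(G) ≤ 3. On the other hand G contains the 4-clique {1, 8, 9, 10}. A clique must lie in a single bag of any decomposition, so no decomposition can have width below 3. Hence tw(G) = 3 exactly.

3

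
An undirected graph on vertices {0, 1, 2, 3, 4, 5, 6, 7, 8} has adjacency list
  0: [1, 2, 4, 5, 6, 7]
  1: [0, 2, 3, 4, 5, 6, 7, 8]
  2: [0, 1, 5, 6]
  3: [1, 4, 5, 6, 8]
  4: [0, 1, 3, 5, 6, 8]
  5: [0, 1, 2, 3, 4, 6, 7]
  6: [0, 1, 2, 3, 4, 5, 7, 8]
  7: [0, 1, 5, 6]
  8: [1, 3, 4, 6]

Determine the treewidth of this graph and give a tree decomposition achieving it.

Every bag has size at most 5, so the width is 5 − 1 = 4 and tw(G) ≤ 4. For the lower bound, the 5 vertices {1, 3, 4, 6, 8} are pairwise adjacent, and any tree decomposition puts a clique entirely inside one bag — forcing width ≥ 4. Combining the bounds, tw(G) = 4.

Treewidth 4.
One optimal decomposition is:
Bags: B1 = {0, 1, 4, 5, 6}  B2 = {1, 3, 4, 5, 6}  B3 = {1, 3, 4, 6, 8}  B4 = {0, 1, 2, 5, 6}  B5 = {0, 1, 5, 6, 7}
Tree: B1–B2, B2–B3, B1–B4, B4–B5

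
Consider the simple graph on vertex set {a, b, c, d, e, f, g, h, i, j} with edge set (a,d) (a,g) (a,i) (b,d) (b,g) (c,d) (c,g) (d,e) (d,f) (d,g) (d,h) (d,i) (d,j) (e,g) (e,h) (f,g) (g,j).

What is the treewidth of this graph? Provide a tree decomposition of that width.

Each bag holds 3 vertices, so the decomposition has width 2, which upper-bounds the treewidth. Conversely, {d, f, g} is a clique of size 3, and the vertices of any clique must share a bag in every tree decomposition; so some bag has ≥ 3 vertices and tw(G) ≥ 2. Combining the bounds, tw(G) = 2.

Treewidth 2.
Bags: B1 = {d, e, g}  B2 = {c, d, g}  B3 = {a, d, g}  B4 = {d, e, h}  B5 = {b, d, g}  B6 = {a, d, i}  B7 = {d, g, j}  B8 = {d, f, g}
Tree: B1–B2, B1–B3, B1–B4, B2–B5, B3–B6, B1–B7, B5–B8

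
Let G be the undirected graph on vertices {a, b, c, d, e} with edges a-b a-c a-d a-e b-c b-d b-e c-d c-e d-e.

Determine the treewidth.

A width-4 tree decomposition is:
Bags: B1 = {a, b, c, d, e}
Tree: (single bag)
A single bag containing all 5 vertices is trivially a valid decomposition of width 4. On the other hand G contains the 5-clique {a, b, c, d, e}. A clique must lie in a single bag of any decomposition, so no decomposition can have width below 4. The upper and lower bounds meet at 4, so that is the treewidth.

4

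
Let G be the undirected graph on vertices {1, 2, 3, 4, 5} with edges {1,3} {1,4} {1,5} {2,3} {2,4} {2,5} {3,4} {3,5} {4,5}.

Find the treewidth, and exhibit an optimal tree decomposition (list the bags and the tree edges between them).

Treewidth 3.
One such decomposition:
Bags: B1 = {2, 3, 4, 5}  B2 = {1, 3, 4, 5}
Tree: B1–B2

Each bag holds 4 vertices, so the decomposition has width 3, which upper-bounds the treewidth. On the other hand G contains the 4-clique {1, 3, 4, 5}. A clique must lie in a single bag of any decomposition, so no decomposition can have width below 3. Combining the bounds, tw(G) = 3.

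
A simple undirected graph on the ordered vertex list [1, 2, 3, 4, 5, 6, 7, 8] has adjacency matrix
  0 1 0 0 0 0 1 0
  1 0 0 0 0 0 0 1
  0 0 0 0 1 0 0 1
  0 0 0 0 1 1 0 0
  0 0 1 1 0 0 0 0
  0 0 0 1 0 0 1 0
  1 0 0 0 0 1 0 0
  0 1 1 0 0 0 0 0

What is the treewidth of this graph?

A width-2 tree decomposition is:
Bags: B1 = {1, 6, 7}  B2 = {1, 4, 6}  B3 = {1, 4, 5}  B4 = {1, 3, 5}  B5 = {1, 3, 8}  B6 = {1, 2, 8}
Tree: B1–B2, B2–B3, B3–B4, B4–B5, B5–B6
Every bag has size at most 3, so the width is 3 − 1 = 2 and tw(G) ≤ 2. The edges 1–7–6–4–5–3–8–2–1 form a cycle, so G is not a tree and its treewidth is at least 2. Combining the bounds, tw(G) = 2.

2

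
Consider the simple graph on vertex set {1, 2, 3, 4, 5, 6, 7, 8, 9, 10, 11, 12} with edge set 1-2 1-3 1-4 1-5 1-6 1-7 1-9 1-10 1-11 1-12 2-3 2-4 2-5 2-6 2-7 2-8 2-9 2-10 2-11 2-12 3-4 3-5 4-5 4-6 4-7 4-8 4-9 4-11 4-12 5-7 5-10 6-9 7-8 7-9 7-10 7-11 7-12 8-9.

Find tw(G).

4

A width-4 tree decomposition is:
Bags: B1 = {1, 2, 4, 7, 9}  B2 = {1, 2, 4, 5, 7}  B3 = {1, 2, 5, 7, 10}  B4 = {1, 2, 4, 7, 11}  B5 = {2, 4, 7, 8, 9}  B6 = {1, 2, 4, 7, 12}  B7 = {1, 2, 3, 4, 5}  B8 = {1, 2, 4, 6, 9}
Tree: B1–B2, B2–B3, B1–B4, B1–B5, B2–B6, B2–B7, B1–B8
The largest bag has 5 vertices, giving width 4; this decomposition certifies tw(G) ≤ 4. For the lower bound, the 5 vertices {2, 4, 7, 8, 9} are pairwise adjacent, and any tree decomposition puts a clique entirely inside one bag — forcing width ≥ 4. Hence tw(G) = 4 exactly.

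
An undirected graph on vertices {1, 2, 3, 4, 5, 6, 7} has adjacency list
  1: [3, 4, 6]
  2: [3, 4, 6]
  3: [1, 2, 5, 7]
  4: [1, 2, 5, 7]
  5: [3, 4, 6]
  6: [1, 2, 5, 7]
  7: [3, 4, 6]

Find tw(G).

3

A width-3 tree decomposition is:
Bags: B1 = {1, 3, 4, 6}  B2 = {2, 3, 4, 6}  B3 = {3, 4, 6, 7}  B4 = {3, 4, 5, 6}
Tree: B1–B2, B2–B3, B3–B4
The largest bag has 4 vertices, giving width 3; this decomposition certifies tw(G) ≤ 3. For the lower bound: the 4 vertex sets {1,6}, {2,4}, {3}, {7} are disjoint, each induces a connected subgraph, and every pair is joined by at least one edge of G. Contracting each set to a single vertex therefore yields K_{4} as a minor, and since treewidth is minor-monotone, tw(G) ≥ tw(K_{4}) = 3. The upper and lower bounds meet at 3, so that is the treewidth.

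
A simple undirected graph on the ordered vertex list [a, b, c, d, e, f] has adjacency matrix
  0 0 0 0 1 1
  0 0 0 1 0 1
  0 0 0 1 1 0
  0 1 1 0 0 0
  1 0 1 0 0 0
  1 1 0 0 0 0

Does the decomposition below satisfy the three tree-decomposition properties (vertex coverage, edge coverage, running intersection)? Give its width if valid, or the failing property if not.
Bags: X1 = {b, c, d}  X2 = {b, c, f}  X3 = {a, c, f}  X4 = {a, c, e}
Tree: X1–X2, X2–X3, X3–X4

Vertex coverage: the bags together contain {a, b, c, d, e, f}, the full vertex set. Edge coverage: each edge of G has both endpoints in at least one bag. Running intersection: for every vertex, the bags containing it form a connected subtree. All three properties hold, so this is a valid tree decomposition of width max|bag| − 1 = 2, and hence tw(G) ≤ 2.

Yes; width 2.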